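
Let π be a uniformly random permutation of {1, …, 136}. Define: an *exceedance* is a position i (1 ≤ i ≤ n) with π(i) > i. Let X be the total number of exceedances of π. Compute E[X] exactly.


Write X = Σ_{i=1}^{136} X_i, where X_i = 1_{π(i) > i}.
For each fixed i, π(i) is uniform over {1, …, 136} (marginal of a uniform permutation), so P[π(i) > i] = (n − i)/n. Summing: Σ_{i=1}^{136} (n − i)/n = (0 + 1 + … + 135)/136 = 136(136 − 1)/(2·136) = (136 − 1)/2.
Hence E[X] = Σ_{i=1}^{136} (136 − i)/136 = 135/2 ≈ 67.500000.

E[X] = 135/2 = 67.500000.


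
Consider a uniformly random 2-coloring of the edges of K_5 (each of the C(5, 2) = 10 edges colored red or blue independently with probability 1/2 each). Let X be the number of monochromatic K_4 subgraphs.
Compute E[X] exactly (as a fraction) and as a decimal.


Let X = Σ_S X_S over the C(5, 4) = 5 subsets S of size 4, where X_S = 1 if the K_4 on S is monochromatic.
For a fixed S, the K_4 on S has C(4, 2) = 6 edges. P[all 6 edges red] = (1/2)^6, and likewise for blue, so P[monochromatic] = 2·(1/2)^6 = 2^{1 − 6} = 1/32.
By linearity of expectation: E[X] = C(5, 4) · 2^{1 − 6} = 5 · 1/32 = 5/32.
Numerically: E[X] ≈ 0.156.

E[X] = C(5,4)·2^(1−C(4,2)) = 5/32 ≈ 0.156.


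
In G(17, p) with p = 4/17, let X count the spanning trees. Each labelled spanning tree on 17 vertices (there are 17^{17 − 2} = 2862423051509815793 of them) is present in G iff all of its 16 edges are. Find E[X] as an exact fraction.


K_17 has 17^{17 − 2} = 2862423051509815793 labelled spanning trees.
For each such spanning tree H, let X_H = 1 if all 16 edges of H are present in G. Then P[X_H = 1] = p^{16} = (4/17)^{16} = 4294967296/48661191875666868481.
By linearity of expectation: E[X] = Σ_H E[X_H] = 2862423051509815793 · p^{16} = 2862423051509815793 · 4294967296/48661191875666868481 = 4294967296/17.
Numerically: E[X] ≈ 2.53e+08.

E[X] = 2862423051509815793 · (4/17)^{16} = 4294967296/17 ≈ 2.53e+08.


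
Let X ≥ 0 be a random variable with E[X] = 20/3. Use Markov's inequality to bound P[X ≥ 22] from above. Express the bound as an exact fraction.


μ = E[X] = 20/3, a = 22.
Markov: P[X ≥ 22] ≤ μ/a = (20/3)/22 = 10/33.
Numerically: ≈ 0.30303.
(Since a = 22 > μ = 6.66667, the bound 10/33 is < 1 and informative.)

P[X ≥ 22] ≤ 10/33 ≈ 0.30303.


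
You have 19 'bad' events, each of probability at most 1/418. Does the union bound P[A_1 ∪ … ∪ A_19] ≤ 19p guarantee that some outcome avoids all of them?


Union bound: P[∪_{i=1}^{19} A_i] ≤ Σ_i P[A_i] ≤ 19·p = 19·(1/418) = 1/22.
Numerically: 1/22 ≈ 0.0455.
Is 1/22 < 1? YES.
Since P[∪ A_i] ≤ 1/22 < 1, the complement has P[∩ A_i^c] ≥ 1 − 1/22 = 21/22 > 0, so some outcome avoids every A_i.

19·p = 1/22 ≈ 0.0455; existence CERTIFIED by the union bound.


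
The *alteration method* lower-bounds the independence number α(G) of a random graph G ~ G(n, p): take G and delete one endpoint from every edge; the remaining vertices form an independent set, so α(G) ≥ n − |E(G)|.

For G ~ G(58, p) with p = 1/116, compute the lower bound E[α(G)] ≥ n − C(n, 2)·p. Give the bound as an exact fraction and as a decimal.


E[|E(G)|] = C(58, 2)·p = 1653 · (1/116) = 57/4.
E[α(G)] ≥ n − E[|E(G)|] = 58 − 57/4 = 175/4.
Numerically: ≈ 43.7500.
(This is only a lower bound; the true E[α(G)] may be larger.)

E[α(G)] ≥ 175/4 ≈ 43.7500.


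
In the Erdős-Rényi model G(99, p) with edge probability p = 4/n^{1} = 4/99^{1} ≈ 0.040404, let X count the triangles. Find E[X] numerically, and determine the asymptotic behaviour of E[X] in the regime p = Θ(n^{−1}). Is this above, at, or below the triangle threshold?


Number of potential triangles: C(99, 3) = 156849.
Each occurs with probability p³ ≈ (0.040404)³ ≈ 6.5959050e-05.
By linearity: E[X] = C(99, 3)·p³ ≈ 156849 · 6.5959050e-05 ≈ 10.34561.
Here α = 1, so p = 4/n is exactly at the triangle threshold p ~ 1/n. Asymptotically E[X] → c³/6 = 4³/6 = 32/3 ≈ 10.66667, a bounded constant. In this regime the triangle count is asymptotically Poisson(c³/6).

E[X] ≈ 10.34561; in regime p = Θ(1/n^{1}) E[X] stays bounded (at the triangle threshold p ~ 1/n).


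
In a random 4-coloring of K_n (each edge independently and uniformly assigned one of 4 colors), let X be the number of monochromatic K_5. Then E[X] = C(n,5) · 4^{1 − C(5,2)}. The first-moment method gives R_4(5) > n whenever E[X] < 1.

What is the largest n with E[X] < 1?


We need C(n, 5) · 4^{1 − 10} < 1, i.e. C(n, 5) < 4^{10 − 1} = 262144.
Check values of n near the boundary:
  n = 29: C(29, 5) = 118755; 118755 < 262144? YES
  n = 30: C(30, 5) = 142506; 142506 < 262144? YES
  n = 31: C(31, 5) = 169911; 169911 < 262144? YES
  n = 32: C(32, 5) = 201376; 201376 < 262144? YES
  n = 33: C(33, 5) = 237336; 237336 < 262144? YES
  n = 34: C(34, 5) = 278256; 278256 < 262144? NO
The largest n with C(n, 5) < 262144 is n = 33 (where E[X] = 29667/32768 ≈ 0.905365). Hence R_4(5) > 33, i.e. R_4(5) ≥ 34.

Largest n = 33; hence R_4(5) > 33.


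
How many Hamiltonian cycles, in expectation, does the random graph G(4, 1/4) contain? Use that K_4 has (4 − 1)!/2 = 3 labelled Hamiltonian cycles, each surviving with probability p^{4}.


K_4 has (4 − 1)!/2 = 3 labelled Hamiltonian cycles.
For each such Hamiltonian cycle H, let X_H = 1 if all 4 edges of H are present in G. Then P[X_H = 1] = p^{4} = (1/4)^{4} = 1/256.
By linearity: E[X] = Σ_H E[X_H] = 3 · p^{4} = 3 · 1/256 = 3/256.
Numerically: E[X] ≈ 0.0117188.

E[X] = 3 · (1/4)^{4} = 3/256 ≈ 0.0117188.


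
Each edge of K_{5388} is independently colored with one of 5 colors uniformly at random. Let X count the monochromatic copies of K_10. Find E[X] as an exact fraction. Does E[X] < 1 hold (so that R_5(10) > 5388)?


E[X] = C(5388, 10) · 5^{1 − 45} = 5634865093375880654852250419586 · 5^{−44} = 5634865093375880654852250419586/5684341886080801486968994140625.
As a reduced fraction: E[X] = 5634865093375880654852250419586/5684341886080801486968994140625 ≈ 0.991296.
Is E[X] < 1? YES.
Since E[X] < 1, there exists a 5-coloring of K_{5388} with no monochromatic K_10; hence R_5(10) > 5388.

E[X] = 5634865093375880654852250419586/5684341886080801486968994140625 ≈ 0.991296; E[X] < 1, so R_5(10) > 5388.


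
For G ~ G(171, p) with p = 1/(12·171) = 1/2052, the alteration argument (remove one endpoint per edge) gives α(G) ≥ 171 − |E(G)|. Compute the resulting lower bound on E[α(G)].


E[|E(G)|] = C(171, 2)·p = 14535 · (1/2052) = 85/12.
E[α(G)] ≥ n − E[|E(G)|] = 171 − 85/12 = 1967/12.
Numerically: ≈ 163.917.
(This is only a lower bound; the true E[α(G)] may be larger.)

E[α(G)] ≥ 1967/12 ≈ 163.917.


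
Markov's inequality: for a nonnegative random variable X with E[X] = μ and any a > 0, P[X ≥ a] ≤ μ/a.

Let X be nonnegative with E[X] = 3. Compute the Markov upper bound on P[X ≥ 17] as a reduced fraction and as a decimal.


μ = E[X] = 3, a = 17.
Markov: P[X ≥ 17] ≤ μ/a = (3)/17 = 3/17.
Numerically: ≈ 0.17647.
(Since a = 17 > μ = 3.00000, the bound 3/17 is < 1 and informative.)

P[X ≥ 17] ≤ 3/17 ≈ 0.17647.


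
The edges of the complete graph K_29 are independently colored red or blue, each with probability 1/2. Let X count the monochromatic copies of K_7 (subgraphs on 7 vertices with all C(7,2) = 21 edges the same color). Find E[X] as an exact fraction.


Let X = Σ_S X_S over the C(29, 7) = 1560780 subsets S of size 7, where X_S = 1 if the K_7 on S is monochromatic.
For a fixed S, the K_7 on S has C(7, 2) = 21 edges. P[all 21 edges red] = (1/2)^21, and likewise for blue, so P[monochromatic] = 2·(1/2)^21 = 2^{1 − 21} = 1/1048576.
Summing: E[X] = C(29, 7) · 2^{1 − 21} = 1560780 · 1/1048576 = 390195/262144.
Numerically: E[X] ≈ 1.4885.

E[X] = C(29,7)·2^(1−C(7,2)) = 390195/262144 ≈ 1.4885.


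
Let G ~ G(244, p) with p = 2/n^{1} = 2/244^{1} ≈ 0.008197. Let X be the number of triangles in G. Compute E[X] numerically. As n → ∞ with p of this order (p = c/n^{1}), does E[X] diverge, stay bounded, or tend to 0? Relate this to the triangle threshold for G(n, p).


Number of potential triangles: C(244, 3) = 2391444.
Each occurs with probability p³ ≈ (0.008197)³ ≈ 5.507069e-07.
By linearity: E[X] = C(244, 3)·p³ ≈ 2391444 · 5.507069e-07 ≈ 1.3170.
Here α = 1, so p = 2/n is exactly at the triangle threshold p ~ 1/n. Asymptotically E[X] → c³/6 = 2³/6 = 4/3 ≈ 1.3333, a bounded constant. In this regime the triangle count is asymptotically Poisson(c³/6).

E[X] ≈ 1.3170; in regime p = Θ(1/n^{1}) E[X] stays bounded (at the triangle threshold p ~ 1/n).


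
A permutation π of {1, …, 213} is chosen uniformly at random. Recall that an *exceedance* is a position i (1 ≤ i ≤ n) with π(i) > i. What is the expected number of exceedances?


Write X = Σ_{i=1}^{213} X_i, where X_i = 1_{π(i) > i}.
For each fixed i, π(i) is uniform over {1, …, 213} (marginal of a uniform permutation), so P[π(i) > i] = (n − i)/n. Summing: Σ_{i=1}^{213} (n − i)/n = (0 + 1 + … + 212)/213 = 213(213 − 1)/(2·213) = (213 − 1)/2.
Hence E[X] = Σ_{i=1}^{213} (213 − i)/213 = 106 ≈ 106.000.

E[X] = 106 = 106.000.


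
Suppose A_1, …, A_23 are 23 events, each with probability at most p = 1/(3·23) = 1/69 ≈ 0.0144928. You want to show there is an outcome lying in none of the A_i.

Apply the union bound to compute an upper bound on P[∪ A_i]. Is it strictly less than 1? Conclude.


Union bound: P[∪_{i=1}^{23} A_i] ≤ Σ_i P[A_i] ≤ 23·p = 23·(1/69) = 1/3.
Numerically: 1/3 ≈ 0.3333333.
Is 1/3 < 1? YES.
Since P[∪ A_i] ≤ 1/3 < 1, the complement has P[∩ A_i^c] ≥ 1 − 1/3 = 2/3 > 0, so some outcome avoids every A_i.

23·p = 1/3 ≈ 0.3333333; existence CERTIFIED by the union bound.


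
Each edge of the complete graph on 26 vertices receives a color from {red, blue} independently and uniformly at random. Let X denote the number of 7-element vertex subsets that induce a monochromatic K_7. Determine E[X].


Let X = Σ_S X_S over the C(26, 7) = 657800 subsets S of size 7, where X_S = 1 if the K_7 on S is monochromatic.
For a fixed S, the K_7 on S has C(7, 2) = 21 edges. P[all 21 edges red] = (1/2)^21, and likewise for blue, so P[monochromatic] = 2·(1/2)^21 = 2^{1 − 21} = 1/1048576.
By linearity: E[X] = C(26, 7) · 2^{1 − 21} = 657800 · 1/1048576 = 82225/131072.
Numerically: E[X] ≈ 0.62733.

E[X] = C(26,7)·2^(1−C(7,2)) = 82225/131072 ≈ 0.62733.


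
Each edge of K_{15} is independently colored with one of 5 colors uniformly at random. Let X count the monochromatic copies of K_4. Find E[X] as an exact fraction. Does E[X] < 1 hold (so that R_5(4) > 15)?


E[X] = C(15, 4) · 5^{1 − 6} = 1365 · 5^{−5} = 1365/3125.
As a reduced fraction: E[X] = 273/625 ≈ 0.4368.
Is E[X] < 1? YES.
Since E[X] < 1, there exists a 5-coloring of K_{15} with no monochromatic K_4; hence R_5(4) > 15.

E[X] = 273/625 ≈ 0.4368; E[X] < 1, so R_5(4) > 15.


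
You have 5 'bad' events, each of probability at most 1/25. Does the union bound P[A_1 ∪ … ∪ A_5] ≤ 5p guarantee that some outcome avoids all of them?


Union bound: P[∪_{i=1}^{5} A_i] ≤ Σ_i P[A_i] ≤ 5·p = 5·(1/25) = 1/5.
Numerically: 1/5 ≈ 0.200000.
Is 1/5 < 1? YES.
Since P[∪ A_i] ≤ 1/5 < 1, the complement has P[∩ A_i^c] ≥ 1 − 1/5 = 4/5 > 0, so some outcome avoids every A_i.

5·p = 1/5 ≈ 0.200000; existence CERTIFIED by the union bound.


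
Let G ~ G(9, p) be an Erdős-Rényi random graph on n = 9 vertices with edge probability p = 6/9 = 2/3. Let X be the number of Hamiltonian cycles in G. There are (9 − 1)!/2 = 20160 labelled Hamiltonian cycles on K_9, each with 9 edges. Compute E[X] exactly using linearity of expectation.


K_9 has (9 − 1)!/2 = 20160 labelled Hamiltonian cycles.
For each such Hamiltonian cycle H, let X_H = 1 if all 9 edges of H are present in G. Then P[X_H = 1] = p^{9} = (2/3)^{9} = 512/19683.
By linearity of expectation: E[X] = Σ_H E[X_H] = 20160 · p^{9} = 20160 · 512/19683 = 1146880/2187.
Numerically: E[X] ≈ 524.41.

E[X] = 20160 · (2/3)^{9} = 1146880/2187 ≈ 524.41.


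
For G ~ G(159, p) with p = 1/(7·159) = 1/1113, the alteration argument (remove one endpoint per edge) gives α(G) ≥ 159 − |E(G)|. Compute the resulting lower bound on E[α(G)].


E[|E(G)|] = C(159, 2)·p = 12561 · (1/1113) = 79/7.
E[α(G)] ≥ n − E[|E(G)|] = 159 − 79/7 = 1034/7.
Numerically: ≈ 147.7143.
(This is only a lower bound; the true E[α(G)] may be larger.)

E[α(G)] ≥ 1034/7 ≈ 147.7143.


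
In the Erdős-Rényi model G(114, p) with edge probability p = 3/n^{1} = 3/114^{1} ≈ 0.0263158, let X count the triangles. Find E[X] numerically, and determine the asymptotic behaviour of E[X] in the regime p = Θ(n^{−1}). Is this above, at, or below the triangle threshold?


Number of potential triangles: C(114, 3) = 240464.
Each occurs with probability p³ ≈ (0.0263158)³ ≈ 1.82242309e-05.
By linearity: E[X] = C(114, 3)·p³ ≈ 240464 · 1.82242309e-05 ≈ 4.382271.
Here α = 1, so p = 3/n is exactly at the triangle threshold p ~ 1/n. Asymptotically E[X] → c³/6 = 3³/6 = 9/2 ≈ 4.500000, a bounded constant. In this regime the triangle count is asymptotically Poisson(c³/6).

E[X] ≈ 4.382271; in regime p = Θ(1/n^{1}) E[X] stays bounded (at the triangle threshold p ~ 1/n).


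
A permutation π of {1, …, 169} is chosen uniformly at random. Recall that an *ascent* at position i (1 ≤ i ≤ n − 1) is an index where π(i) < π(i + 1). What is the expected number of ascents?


Write X = Σ X_I over i = 1, …, 168, with X_I the indicator of one ascent.
There are 168 indicators.
For each fixed i, the pair (π(i), π(i+1)) is a uniformly random ordered pair of distinct values from {1, …, 169}; by symmetry P[π(i) < π(i+1)] = 1/2.
By linearity: E[X] = 168 · (1/2) = (169 − 1) · (1/2) = 84 ≈ 84.00000.

E[X] = 84 = 84.00000.


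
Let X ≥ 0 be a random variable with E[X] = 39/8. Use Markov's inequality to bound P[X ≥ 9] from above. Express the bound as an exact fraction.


μ = E[X] = 39/8, a = 9.
Markov: P[X ≥ 9] ≤ μ/a = (39/8)/9 = 13/24.
Numerically: ≈ 0.542.
(Since a = 9 > μ = 4.875, the bound 13/24 is < 1 and informative.)

P[X ≥ 9] ≤ 13/24 ≈ 0.542.


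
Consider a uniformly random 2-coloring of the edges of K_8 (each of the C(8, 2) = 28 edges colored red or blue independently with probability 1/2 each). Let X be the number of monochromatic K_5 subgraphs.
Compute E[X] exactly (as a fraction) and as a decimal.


Let X = Σ_S X_S over the C(8, 5) = 56 subsets S of size 5, where X_S = 1 if the K_5 on S is monochromatic.
For a fixed S, the K_5 on S has C(5, 2) = 10 edges. P[all 10 edges red] = (1/2)^10, and likewise for blue, so P[monochromatic] = 2·(1/2)^10 = 2^{1 − 10} = 1/512.
By linearity: E[X] = C(8, 5) · 2^{1 − 10} = 56 · 1/512 = 7/64.
Numerically: E[X] ≈ 0.109375.

E[X] = C(8,5)·2^(1−C(5,2)) = 7/64 ≈ 0.109375.


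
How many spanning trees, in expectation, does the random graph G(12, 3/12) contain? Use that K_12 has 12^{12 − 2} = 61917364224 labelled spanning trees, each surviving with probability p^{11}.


K_12 has 12^{12 − 2} = 61917364224 labelled spanning trees.
For each such spanning tree H, let X_H = 1 if all 11 edges of H are present in G. Then P[X_H = 1] = p^{11} = (1/4)^{11} = 1/4194304.
By linearity of expectation: E[X] = Σ_H E[X_H] = 61917364224 · p^{11} = 61917364224 · 1/4194304 = 59049/4.
Numerically: E[X] ≈ 1.48e+04.

E[X] = 61917364224 · (1/4)^{11} = 59049/4 ≈ 1.48e+04.


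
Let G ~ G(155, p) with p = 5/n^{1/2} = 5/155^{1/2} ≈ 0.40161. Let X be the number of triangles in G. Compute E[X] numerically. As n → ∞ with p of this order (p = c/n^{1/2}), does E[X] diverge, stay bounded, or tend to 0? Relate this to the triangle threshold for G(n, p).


Number of potential triangles: C(155, 3) = 608685.
Each occurs with probability p³ ≈ (0.40161)³ ≈ 6.4775752e-02.
By linearity: E[X] = C(155, 3)·p³ ≈ 608685 · 6.4775752e-02 ≈ 39428.02881.
Since α = 1/2 < 1, p = c/n^{1/2} ≫ 1/n is above the triangle threshold p ~ 1/n. Asymptotically E[X] ~ (c³/6)·n^{3(1−α)} = (5³/6)·n^{1.5} → ∞; triangles are abundant w.h.p.

E[X] ≈ 39428.02881; in regime p = Θ(1/n^{1/2}) E[X] diverges (above the triangle threshold p ~ 1/n).


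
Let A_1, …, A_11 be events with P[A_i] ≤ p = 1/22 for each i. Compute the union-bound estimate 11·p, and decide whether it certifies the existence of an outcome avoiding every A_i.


Union bound: P[∪_{i=1}^{11} A_i] ≤ Σ_i P[A_i] ≤ 11·p = 11·(1/22) = 1/2.
Numerically: 1/2 ≈ 0.50000.
Is 1/2 < 1? YES.
Since P[∪ A_i] ≤ 1/2 < 1, the complement has P[∩ A_i^c] ≥ 1 − 1/2 = 1/2 > 0, so some outcome avoids every A_i.

11·p = 1/2 ≈ 0.50000; existence CERTIFIED by the union bound.


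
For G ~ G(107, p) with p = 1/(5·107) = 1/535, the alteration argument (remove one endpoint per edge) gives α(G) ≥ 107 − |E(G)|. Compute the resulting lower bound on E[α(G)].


E[|E(G)|] = C(107, 2)·p = 5671 · (1/535) = 53/5.
E[α(G)] ≥ n − E[|E(G)|] = 107 − 53/5 = 482/5.
Numerically: ≈ 96.4000.
(This is only a lower bound; the true E[α(G)] may be larger.)

E[α(G)] ≥ 482/5 ≈ 96.4000.


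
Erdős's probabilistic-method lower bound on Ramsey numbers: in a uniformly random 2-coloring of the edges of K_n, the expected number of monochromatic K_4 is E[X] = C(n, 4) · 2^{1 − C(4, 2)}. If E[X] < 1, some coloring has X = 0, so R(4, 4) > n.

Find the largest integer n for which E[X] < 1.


We need C(n, 4) · 2^{1 − 6} < 1, i.e. C(n, 4) < 2^{6 − 1} = 32.
Check values of n near the boundary:
  n = 4: C(4, 4) = 1; 1 < 32? YES
  n = 5: C(5, 4) = 5; 5 < 32? YES
  n = 6: C(6, 4) = 15; 15 < 32? YES
  n = 7: C(7, 4) = 35; 35 < 32? NO
  n = 8: C(8, 4) = 70; 70 < 32? NO
The largest n with C(n, 4) < 32 is n = 6 (where E[X] = 15/32 ≈ 0.4688). Hence R(4, 4) > 6, i.e. R(4, 4) ≥ 7.

Largest n = 6; hence R(4, 4) > 6.


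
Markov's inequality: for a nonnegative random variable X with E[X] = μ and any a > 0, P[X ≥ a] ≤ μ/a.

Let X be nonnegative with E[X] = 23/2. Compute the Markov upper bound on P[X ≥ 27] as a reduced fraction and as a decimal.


μ = E[X] = 23/2, a = 27.
Markov: P[X ≥ 27] ≤ μ/a = (23/2)/27 = 23/54.
Numerically: ≈ 0.4259.
(Since a = 27 > μ = 11.5000, the bound 23/54 is < 1 and informative.)

P[X ≥ 27] ≤ 23/54 ≈ 0.4259.


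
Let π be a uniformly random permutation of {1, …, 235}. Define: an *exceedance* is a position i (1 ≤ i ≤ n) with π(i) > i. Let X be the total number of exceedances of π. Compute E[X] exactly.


Write X = Σ_{i=1}^{235} X_i, where X_i = 1_{π(i) > i}.
For each fixed i, π(i) is uniform over {1, …, 235} (marginal of a uniform permutation), so P[π(i) > i] = (n − i)/n. Summing: Σ_{i=1}^{235} (n − i)/n = (0 + 1 + … + 234)/235 = 235(235 − 1)/(2·235) = (235 − 1)/2.
Hence E[X] = Σ_{i=1}^{235} (235 − i)/235 = 117 ≈ 117.0000.

E[X] = 117 = 117.0000.


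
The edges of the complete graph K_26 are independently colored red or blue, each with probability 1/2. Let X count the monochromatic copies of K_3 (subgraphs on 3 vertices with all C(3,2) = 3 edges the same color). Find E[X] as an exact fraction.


Let X = Σ_S X_S over the C(26, 3) = 2600 subsets S of size 3, where X_S = 1 if the K_3 on S is monochromatic.
For a fixed S, the K_3 on S has C(3, 2) = 3 edges. P[all 3 edges red] = (1/2)^3, and likewise for blue, so P[monochromatic] = 2·(1/2)^3 = 2^{1 − 3} = 1/4.
By linearity of expectation: E[X] = C(26, 3) · 2^{1 − 3} = 2600 · 1/4 = 650.
Numerically: E[X] ≈ 650.0000.

E[X] = C(26,3)·2^(1−C(3,2)) = 650 ≈ 650.0000.


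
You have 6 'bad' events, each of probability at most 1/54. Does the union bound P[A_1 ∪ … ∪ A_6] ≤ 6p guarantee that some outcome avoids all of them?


Union bound: P[∪_{i=1}^{6} A_i] ≤ Σ_i P[A_i] ≤ 6·p = 6·(1/54) = 1/9.
Numerically: 1/9 ≈ 0.111.
Is 1/9 < 1? YES.
Since P[∪ A_i] ≤ 1/9 < 1, the complement has P[∩ A_i^c] ≥ 1 − 1/9 = 8/9 > 0, so some outcome avoids every A_i.

6·p = 1/9 ≈ 0.111; existence CERTIFIED by the union bound.


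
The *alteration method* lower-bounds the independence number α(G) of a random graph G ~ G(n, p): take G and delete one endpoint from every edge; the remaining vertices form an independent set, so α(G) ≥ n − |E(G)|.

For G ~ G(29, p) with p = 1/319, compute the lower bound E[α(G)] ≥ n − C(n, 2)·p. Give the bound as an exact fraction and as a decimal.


E[|E(G)|] = C(29, 2)·p = 406 · (1/319) = 14/11.
E[α(G)] ≥ n − E[|E(G)|] = 29 − 14/11 = 305/11.
Numerically: ≈ 27.72727.
(This is only a lower bound; the true E[α(G)] may be larger.)

E[α(G)] ≥ 305/11 ≈ 27.72727.


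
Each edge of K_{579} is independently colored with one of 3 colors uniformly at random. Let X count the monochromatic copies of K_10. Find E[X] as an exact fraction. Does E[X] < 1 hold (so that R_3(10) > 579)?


E[X] = C(579, 10) · 3^{1 − 45} = 1079152988140386124680 · 3^{−44} = 1079152988140386124680/984770902183611232881.
As a reduced fraction: E[X] = 359717662713462041560/328256967394537077627 ≈ 1.0958.
Is E[X] < 1? NO.
Since E[X] ≥ 1, the first-moment bound is inconclusive at n = 579; it does NOT by itself certify R_3(10) > 579.

E[X] = 359717662713462041560/328256967394537077627 ≈ 1.0958; E[X] ≥ 1; first-moment method inconclusive here.


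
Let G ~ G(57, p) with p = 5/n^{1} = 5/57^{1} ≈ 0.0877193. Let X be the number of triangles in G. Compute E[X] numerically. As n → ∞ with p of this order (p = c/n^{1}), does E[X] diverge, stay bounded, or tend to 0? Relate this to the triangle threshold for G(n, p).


Number of potential triangles: C(57, 3) = 29260.
Each occurs with probability p³ ≈ (0.0877193)³ ≈ 6.74971516e-04.
By linearity: E[X] = C(57, 3)·p³ ≈ 29260 · 6.74971516e-04 ≈ 19.749667.
Here α = 1, so p = 5/n is exactly at the triangle threshold p ~ 1/n. Asymptotically E[X] → c³/6 = 5³/6 = 125/6 ≈ 20.833333, a bounded constant. In this regime the triangle count is asymptotically Poisson(c³/6).

E[X] ≈ 19.749667; in regime p = Θ(1/n^{1}) E[X] stays bounded (at the triangle threshold p ~ 1/n).


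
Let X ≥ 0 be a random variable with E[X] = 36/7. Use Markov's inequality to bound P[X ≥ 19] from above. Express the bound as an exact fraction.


μ = E[X] = 36/7, a = 19.
Markov: P[X ≥ 19] ≤ μ/a = (36/7)/19 = 36/133.
Numerically: ≈ 0.271.
(Since a = 19 > μ = 5.143, the bound 36/133 is < 1 and informative.)

P[X ≥ 19] ≤ 36/133 ≈ 0.271.


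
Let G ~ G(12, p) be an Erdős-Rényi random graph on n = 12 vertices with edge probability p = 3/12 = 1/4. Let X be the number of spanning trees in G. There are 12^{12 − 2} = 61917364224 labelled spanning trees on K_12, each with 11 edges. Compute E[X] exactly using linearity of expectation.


K_12 has 12^{12 − 2} = 61917364224 labelled spanning trees.
For each such spanning tree H, let X_H = 1 if all 11 edges of H are present in G. Then P[X_H = 1] = p^{11} = (1/4)^{11} = 1/4194304.
Summing the indicators: E[X] = Σ_H E[X_H] = 61917364224 · p^{11} = 61917364224 · 1/4194304 = 59049/4.
Numerically: E[X] ≈ 1.48e+04.

E[X] = 61917364224 · (1/4)^{11} = 59049/4 ≈ 1.48e+04.


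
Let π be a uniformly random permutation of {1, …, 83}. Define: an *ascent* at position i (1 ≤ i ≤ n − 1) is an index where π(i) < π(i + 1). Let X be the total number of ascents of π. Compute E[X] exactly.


Write X = Σ X_I over i = 1, …, 82, with X_I the indicator of one ascent.
There are 82 indicators.
For each fixed i, the pair (π(i), π(i+1)) is a uniformly random ordered pair of distinct values from {1, …, 83}; by symmetry P[π(i) < π(i+1)] = 1/2.
By linearity: E[X] = 82 · (1/2) = (83 − 1) · (1/2) = 41 ≈ 41.000000.

E[X] = 41 = 41.000000.


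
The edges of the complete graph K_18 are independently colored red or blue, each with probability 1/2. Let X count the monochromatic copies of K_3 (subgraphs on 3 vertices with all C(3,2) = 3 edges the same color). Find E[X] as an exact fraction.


Let X = Σ_S X_S over the C(18, 3) = 816 subsets S of size 3, where X_S = 1 if the K_3 on S is monochromatic.
For a fixed S, the K_3 on S has C(3, 2) = 3 edges. P[all 3 edges red] = (1/2)^3, and likewise for blue, so P[monochromatic] = 2·(1/2)^3 = 2^{1 − 3} = 1/4.
By linearity: E[X] = C(18, 3) · 2^{1 − 3} = 816 · 1/4 = 204.
Numerically: E[X] ≈ 204.00000.

E[X] = C(18,3)·2^(1−C(3,2)) = 204 ≈ 204.00000.


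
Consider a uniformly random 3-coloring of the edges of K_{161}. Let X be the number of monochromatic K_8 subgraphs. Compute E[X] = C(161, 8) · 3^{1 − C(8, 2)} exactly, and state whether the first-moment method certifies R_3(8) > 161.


E[X] = C(161, 8) · 3^{1 − 28} = 9383313279340 · 3^{−27} = 9383313279340/7625597484987.
As a reduced fraction: E[X] = 9383313279340/7625597484987 ≈ 1.2305020.
Is E[X] < 1? NO.
Since E[X] ≥ 1, the first-moment bound is inconclusive at n = 161; it does NOT by itself certify R_3(8) > 161.

E[X] = 9383313279340/7625597484987 ≈ 1.2305020; E[X] ≥ 1; first-moment method inconclusive here.


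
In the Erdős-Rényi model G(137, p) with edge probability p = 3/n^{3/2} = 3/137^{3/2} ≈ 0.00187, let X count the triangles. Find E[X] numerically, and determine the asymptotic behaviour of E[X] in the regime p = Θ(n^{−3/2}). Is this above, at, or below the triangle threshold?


Number of potential triangles: C(137, 3) = 419220.
Each occurs with probability p³ ≈ (0.00187)³ ≈ 6.54819e-09.
By linearity: E[X] = C(137, 3)·p³ ≈ 419220 · 6.54819e-09 ≈ 0.003.
Since α = 3/2 > 1, p = c/n^{3/2} = o(1/n) is below the triangle threshold p ~ 1/n. Asymptotically E[X] ~ (c³/6)·n^{3(1−α)} = (3³/6)·n^{-1.5} → 0, so by Markov's inequality G has no triangles w.h.p.

E[X] ≈ 0.003; in regime p = Θ(1/n^{3/2}) E[X] tends to 0 (below the triangle threshold p ~ 1/n).


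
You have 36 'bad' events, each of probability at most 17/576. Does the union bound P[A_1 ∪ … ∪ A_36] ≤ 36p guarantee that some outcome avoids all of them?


Union bound: P[∪_{i=1}^{36} A_i] ≤ Σ_i P[A_i] ≤ 36·p = 36·(17/576) = 17/16.
Numerically: 17/16 ≈ 1.062500.
Is 17/16 < 1? NO.
Since the bound 17/16 is ≥ 1, the union bound is uninformative here; it does NOT by itself certify existence.

36·p = 17/16 ≈ 1.062500; existence NOT certified by the union bound.


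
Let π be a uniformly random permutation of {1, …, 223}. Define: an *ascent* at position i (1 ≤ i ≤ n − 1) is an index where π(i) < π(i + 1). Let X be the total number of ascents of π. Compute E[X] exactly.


Write X = Σ X_I over i = 1, …, 222, with X_I the indicator of one ascent.
There are 222 indicators.
For each fixed i, the pair (π(i), π(i+1)) is a uniformly random ordered pair of distinct values from {1, …, 223}; by symmetry P[π(i) < π(i+1)] = 1/2.
By linearity: E[X] = 222 · (1/2) = (223 − 1) · (1/2) = 111 ≈ 111.0000.

E[X] = 111 = 111.0000.


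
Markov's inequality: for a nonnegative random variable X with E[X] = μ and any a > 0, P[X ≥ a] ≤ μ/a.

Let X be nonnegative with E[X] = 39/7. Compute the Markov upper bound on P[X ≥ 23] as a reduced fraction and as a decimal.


μ = E[X] = 39/7, a = 23.
Markov: P[X ≥ 23] ≤ μ/a = (39/7)/23 = 39/161.
Numerically: ≈ 0.2422.
(Since a = 23 > μ = 5.5714, the bound 39/161 is < 1 and informative.)

P[X ≥ 23] ≤ 39/161 ≈ 0.2422.


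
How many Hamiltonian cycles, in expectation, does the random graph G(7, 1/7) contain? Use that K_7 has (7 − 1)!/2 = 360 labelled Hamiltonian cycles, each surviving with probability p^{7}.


K_7 has (7 − 1)!/2 = 360 labelled Hamiltonian cycles.
For each such Hamiltonian cycle H, let X_H = 1 if all 7 edges of H are present in G. Then P[X_H = 1] = p^{7} = (1/7)^{7} = 1/823543.
By linearity of expectation: E[X] = Σ_H E[X_H] = 360 · p^{7} = 360 · 1/823543 = 360/823543.
Numerically: E[X] ≈ 0.00043714.

E[X] = 360 · (1/7)^{7} = 360/823543 ≈ 0.00043714.


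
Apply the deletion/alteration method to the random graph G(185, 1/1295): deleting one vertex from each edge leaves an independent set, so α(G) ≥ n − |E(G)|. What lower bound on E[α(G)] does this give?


E[|E(G)|] = C(185, 2)·p = 17020 · (1/1295) = 92/7.
E[α(G)] ≥ n − E[|E(G)|] = 185 − 92/7 = 1203/7.
Numerically: ≈ 171.8571.
(This is only a lower bound; the true E[α(G)] may be larger.)

E[α(G)] ≥ 1203/7 ≈ 171.8571.


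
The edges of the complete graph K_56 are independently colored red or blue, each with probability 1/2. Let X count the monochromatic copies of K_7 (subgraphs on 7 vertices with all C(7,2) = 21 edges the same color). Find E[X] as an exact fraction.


Let X = Σ_S X_S over the C(56, 7) = 231917400 subsets S of size 7, where X_S = 1 if the K_7 on S is monochromatic.
For a fixed S, the K_7 on S has C(7, 2) = 21 edges. P[all 21 edges red] = (1/2)^21, and likewise for blue, so P[monochromatic] = 2·(1/2)^21 = 2^{1 − 21} = 1/1048576.
Summing: E[X] = C(56, 7) · 2^{1 − 21} = 231917400 · 1/1048576 = 28989675/131072.
Numerically: E[X] ≈ 221.1737.

E[X] = C(56,7)·2^(1−C(7,2)) = 28989675/131072 ≈ 221.1737.


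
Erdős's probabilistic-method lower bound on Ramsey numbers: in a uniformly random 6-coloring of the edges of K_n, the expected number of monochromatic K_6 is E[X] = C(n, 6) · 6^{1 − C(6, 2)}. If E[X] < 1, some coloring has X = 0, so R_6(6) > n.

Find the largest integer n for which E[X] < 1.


We need C(n, 6) · 6^{1 − 15} < 1, i.e. C(n, 6) < 6^{15 − 1} = 78364164096.
Check values of n near the boundary:
  n = 197: C(197, 6) = 75176946208; 75176946208 < 78364164096? YES
  n = 198: C(198, 6) = 77526225777; 77526225777 < 78364164096? YES
  n = 199: C(199, 6) = 79936367511; 79936367511 < 78364164096? NO
The largest n with C(n, 6) < 78364164096 is n = 198 (where E[X] = 25842075259/26121388032 ≈ 0.98931). Hence R_6(6) > 198, i.e. R_6(6) ≥ 199.

Largest n = 198; hence R_6(6) > 198.


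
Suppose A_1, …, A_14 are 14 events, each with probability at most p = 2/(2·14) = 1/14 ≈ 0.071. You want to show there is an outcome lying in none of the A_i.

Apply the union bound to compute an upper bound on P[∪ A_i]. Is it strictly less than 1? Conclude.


Union bound: P[∪_{i=1}^{14} A_i] ≤ Σ_i P[A_i] ≤ 14·p = 14·(1/14) = 1.
Numerically: 1 ≈ 1.000.
Is 1 < 1? NO.
Since the bound 1 is ≥ 1, the union bound is uninformative here; it does NOT by itself certify existence.

14·p = 1 ≈ 1.000; existence NOT certified by the union bound.


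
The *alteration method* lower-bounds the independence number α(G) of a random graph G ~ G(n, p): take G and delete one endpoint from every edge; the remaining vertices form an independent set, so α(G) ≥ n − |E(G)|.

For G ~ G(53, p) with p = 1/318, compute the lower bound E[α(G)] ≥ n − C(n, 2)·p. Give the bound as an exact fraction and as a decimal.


E[|E(G)|] = C(53, 2)·p = 1378 · (1/318) = 13/3.
E[α(G)] ≥ n − E[|E(G)|] = 53 − 13/3 = 146/3.
Numerically: ≈ 48.6667.
(This is only a lower bound; the true E[α(G)] may be larger.)

E[α(G)] ≥ 146/3 ≈ 48.6667.


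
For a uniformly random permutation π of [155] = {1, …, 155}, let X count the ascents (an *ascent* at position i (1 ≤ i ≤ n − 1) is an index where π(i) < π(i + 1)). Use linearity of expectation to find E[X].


Write X = Σ X_I over i = 1, …, 154, with X_I the indicator of one ascent.
There are 154 indicators.
For each fixed i, the pair (π(i), π(i+1)) is a uniformly random ordered pair of distinct values from {1, …, 155}; by symmetry P[π(i) < π(i+1)] = 1/2.
By linearity: E[X] = 154 · (1/2) = (155 − 1) · (1/2) = 77 ≈ 77.000.

E[X] = 77 = 77.000.


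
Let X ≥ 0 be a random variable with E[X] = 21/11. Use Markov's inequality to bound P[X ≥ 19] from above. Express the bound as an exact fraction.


μ = E[X] = 21/11, a = 19.
Markov: P[X ≥ 19] ≤ μ/a = (21/11)/19 = 21/209.
Numerically: ≈ 0.1005.
(Since a = 19 > μ = 1.9091, the bound 21/209 is < 1 and informative.)

P[X ≥ 19] ≤ 21/209 ≈ 0.1005.


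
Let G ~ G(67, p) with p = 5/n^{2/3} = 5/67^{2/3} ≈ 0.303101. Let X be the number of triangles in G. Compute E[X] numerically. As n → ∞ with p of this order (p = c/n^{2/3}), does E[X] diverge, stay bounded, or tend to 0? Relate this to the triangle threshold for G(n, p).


Number of potential triangles: C(67, 3) = 47905.
Each occurs with probability p³ ≈ (0.303101)³ ≈ 2.78458454e-02.
By linearity: E[X] = C(67, 3)·p³ ≈ 47905 · 2.78458454e-02 ≈ 1333.955224.
Since α = 2/3 < 1, p = c/n^{2/3} ≫ 1/n is above the triangle threshold p ~ 1/n. Asymptotically E[X] ~ (c³/6)·n^{3(1−α)} = (5³/6)·n^{1} → ∞; triangles are abundant w.h.p.

E[X] ≈ 1333.955224; in regime p = Θ(1/n^{2/3}) E[X] diverges (above the triangle threshold p ~ 1/n).


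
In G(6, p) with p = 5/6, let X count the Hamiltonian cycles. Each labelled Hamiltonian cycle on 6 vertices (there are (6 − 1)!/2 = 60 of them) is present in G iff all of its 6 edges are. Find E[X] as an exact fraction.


K_6 has (6 − 1)!/2 = 60 labelled Hamiltonian cycles.
For each such Hamiltonian cycle H, let X_H = 1 if all 6 edges of H are present in G. Then P[X_H = 1] = p^{6} = (5/6)^{6} = 15625/46656.
By linearity: E[X] = Σ_H E[X_H] = 60 · p^{6} = 60 · 15625/46656 = 78125/3888.
Numerically: E[X] ≈ 20.094.

E[X] = 60 · (5/6)^{6} = 78125/3888 ≈ 20.094.


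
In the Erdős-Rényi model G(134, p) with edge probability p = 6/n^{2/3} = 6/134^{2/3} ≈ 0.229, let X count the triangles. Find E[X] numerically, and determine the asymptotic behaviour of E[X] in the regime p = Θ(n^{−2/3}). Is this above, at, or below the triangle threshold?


Number of potential triangles: C(134, 3) = 392084.
Each occurs with probability p³ ≈ (0.229)³ ≈ 1.20294e-02.
By linearity: E[X] = C(134, 3)·p³ ≈ 392084 · 1.20294e-02 ≈ 4716.537.
Since α = 2/3 < 1, p = c/n^{2/3} ≫ 1/n is above the triangle threshold p ~ 1/n. Asymptotically E[X] ~ (c³/6)·n^{3(1−α)} = (6³/6)·n^{1} → ∞; triangles are abundant w.h.p.

E[X] ≈ 4716.537; in regime p = Θ(1/n^{2/3}) E[X] diverges (above the triangle threshold p ~ 1/n).


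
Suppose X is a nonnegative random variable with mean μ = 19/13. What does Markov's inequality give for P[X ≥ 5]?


μ = E[X] = 19/13, a = 5.
Markov: P[X ≥ 5] ≤ μ/a = (19/13)/5 = 19/65.
Numerically: ≈ 0.292308.
(Since a = 5 > μ = 1.461538, the bound 19/65 is < 1 and informative.)

P[X ≥ 5] ≤ 19/65 ≈ 0.292308.


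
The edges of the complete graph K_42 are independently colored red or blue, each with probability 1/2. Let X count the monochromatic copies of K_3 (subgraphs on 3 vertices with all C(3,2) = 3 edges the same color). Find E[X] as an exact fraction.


Let X = Σ_S X_S over the C(42, 3) = 11480 subsets S of size 3, where X_S = 1 if the K_3 on S is monochromatic.
For a fixed S, the K_3 on S has C(3, 2) = 3 edges. P[all 3 edges red] = (1/2)^3, and likewise for blue, so P[monochromatic] = 2·(1/2)^3 = 2^{1 − 3} = 1/4.
Summing: E[X] = C(42, 3) · 2^{1 − 3} = 11480 · 1/4 = 2870.
Numerically: E[X] ≈ 2870.000000.

E[X] = C(42,3)·2^(1−C(3,2)) = 2870 ≈ 2870.000000.


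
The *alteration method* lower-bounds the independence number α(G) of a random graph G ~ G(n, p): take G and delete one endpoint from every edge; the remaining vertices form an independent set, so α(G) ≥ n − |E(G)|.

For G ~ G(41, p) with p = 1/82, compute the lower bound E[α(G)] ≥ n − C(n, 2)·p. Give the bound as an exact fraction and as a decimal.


E[|E(G)|] = C(41, 2)·p = 820 · (1/82) = 10.
E[α(G)] ≥ n − E[|E(G)|] = 41 − 10 = 31.
Numerically: ≈ 31.00000.
(This is only a lower bound; the true E[α(G)] may be larger.)

E[α(G)] ≥ 31 ≈ 31.00000.


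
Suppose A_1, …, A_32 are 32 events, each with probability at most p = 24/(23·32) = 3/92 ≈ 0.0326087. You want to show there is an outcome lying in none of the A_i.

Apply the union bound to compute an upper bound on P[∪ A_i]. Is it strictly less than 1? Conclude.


Union bound: P[∪_{i=1}^{32} A_i] ≤ Σ_i P[A_i] ≤ 32·p = 32·(3/92) = 24/23.
Numerically: 24/23 ≈ 1.0434783.
Is 24/23 < 1? NO.
Since the bound 24/23 is ≥ 1, the union bound is uninformative here; it does NOT by itself certify existence.

32·p = 24/23 ≈ 1.0434783; existence NOT certified by the union bound.


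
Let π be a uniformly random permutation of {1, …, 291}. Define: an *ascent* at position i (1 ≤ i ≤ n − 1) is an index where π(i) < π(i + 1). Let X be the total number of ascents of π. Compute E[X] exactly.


Write X = Σ X_I over i = 1, …, 290, with X_I the indicator of one ascent.
There are 290 indicators.
For each fixed i, the pair (π(i), π(i+1)) is a uniformly random ordered pair of distinct values from {1, …, 291}; by symmetry P[π(i) < π(i+1)] = 1/2.
By linearity: E[X] = 290 · (1/2) = (291 − 1) · (1/2) = 145 ≈ 145.000.

E[X] = 145 = 145.000.


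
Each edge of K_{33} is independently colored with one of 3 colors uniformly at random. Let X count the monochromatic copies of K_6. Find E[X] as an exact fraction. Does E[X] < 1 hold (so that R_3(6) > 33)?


E[X] = C(33, 6) · 3^{1 − 15} = 1107568 · 3^{−14} = 1107568/4782969.
As a reduced fraction: E[X] = 1107568/4782969 ≈ 0.232.
Is E[X] < 1? YES.
Since E[X] < 1, there exists a 3-coloring of K_{33} with no monochromatic K_6; hence R_3(6) > 33.

E[X] = 1107568/4782969 ≈ 0.232; E[X] < 1, so R_3(6) > 33.


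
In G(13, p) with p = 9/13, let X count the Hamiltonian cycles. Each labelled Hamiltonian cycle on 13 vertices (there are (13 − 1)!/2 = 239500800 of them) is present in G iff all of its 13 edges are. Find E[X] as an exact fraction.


K_13 has (13 − 1)!/2 = 239500800 labelled Hamiltonian cycles.
For each such Hamiltonian cycle H, let X_H = 1 if all 13 edges of H are present in G. Then P[X_H = 1] = p^{13} = (9/13)^{13} = 2541865828329/302875106592253.
Summing the indicators: E[X] = Σ_H E[X_H] = 239500800 · p^{13} = 239500800 · 2541865828329/302875106592253 = 608778899377458163200/302875106592253.
Numerically: E[X] ≈ 2.01e+06.

E[X] = 239500800 · (9/13)^{13} = 608778899377458163200/302875106592253 ≈ 2.01e+06.


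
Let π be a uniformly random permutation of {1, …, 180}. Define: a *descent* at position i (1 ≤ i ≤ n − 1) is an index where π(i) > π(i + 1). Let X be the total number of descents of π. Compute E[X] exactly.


Write X = Σ X_I over i = 1, …, 179, with X_I the indicator of one descent.
There are 179 indicators.
For each fixed i, the pair (π(i), π(i+1)) is a uniformly random ordered pair of distinct values from {1, …, 180}; by symmetry P[π(i) > π(i+1)] = 1/2.
By linearity: E[X] = 179 · (1/2) = (180 − 1) · (1/2) = 179/2 ≈ 89.500.

E[X] = 179/2 = 89.500.


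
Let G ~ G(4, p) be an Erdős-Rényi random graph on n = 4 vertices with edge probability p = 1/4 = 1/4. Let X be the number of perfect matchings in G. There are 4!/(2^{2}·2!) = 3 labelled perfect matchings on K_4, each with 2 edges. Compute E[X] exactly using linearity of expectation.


K_4 has 4!/(2^{2}·2!) = 3 labelled perfect matchings.
For each such perfect matching H, let X_H = 1 if all 2 edges of H are present in G. Then P[X_H = 1] = p^{2} = (1/4)^{2} = 1/16.
By linearity of expectation: E[X] = Σ_H E[X_H] = 3 · p^{2} = 3 · 1/16 = 3/16.
Numerically: E[X] ≈ 0.1875.

E[X] = 3 · (1/4)^{2} = 3/16 ≈ 0.1875.


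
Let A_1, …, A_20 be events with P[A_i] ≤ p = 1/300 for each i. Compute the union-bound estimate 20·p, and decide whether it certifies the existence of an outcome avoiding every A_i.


Union bound: P[∪_{i=1}^{20} A_i] ≤ Σ_i P[A_i] ≤ 20·p = 20·(1/300) = 1/15.
Numerically: 1/15 ≈ 0.066667.
Is 1/15 < 1? YES.
Since P[∪ A_i] ≤ 1/15 < 1, the complement has P[∩ A_i^c] ≥ 1 − 1/15 = 14/15 > 0, so some outcome avoids every A_i.

20·p = 1/15 ≈ 0.066667; existence CERTIFIED by the union bound.
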